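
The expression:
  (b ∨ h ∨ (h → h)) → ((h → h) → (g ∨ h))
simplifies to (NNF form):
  g ∨ h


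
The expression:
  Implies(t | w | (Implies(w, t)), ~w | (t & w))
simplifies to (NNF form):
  t | ~w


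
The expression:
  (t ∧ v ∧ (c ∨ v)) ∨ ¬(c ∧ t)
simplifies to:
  v ∨ ¬c ∨ ¬t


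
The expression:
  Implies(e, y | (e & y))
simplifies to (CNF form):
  y | ~e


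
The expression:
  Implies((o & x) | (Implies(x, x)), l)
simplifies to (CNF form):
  l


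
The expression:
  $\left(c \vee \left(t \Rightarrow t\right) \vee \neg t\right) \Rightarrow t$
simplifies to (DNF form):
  $t$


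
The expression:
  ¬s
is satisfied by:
  {s: False}


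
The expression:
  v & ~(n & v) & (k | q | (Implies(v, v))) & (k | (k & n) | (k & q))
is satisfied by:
  {k: True, v: True, n: False}


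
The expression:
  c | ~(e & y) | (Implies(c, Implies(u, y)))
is always true.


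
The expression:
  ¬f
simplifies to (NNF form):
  ¬f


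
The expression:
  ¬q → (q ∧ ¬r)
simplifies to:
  q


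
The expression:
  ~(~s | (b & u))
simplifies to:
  s & (~b | ~u)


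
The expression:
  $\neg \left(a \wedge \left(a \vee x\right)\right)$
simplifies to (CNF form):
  $\neg a$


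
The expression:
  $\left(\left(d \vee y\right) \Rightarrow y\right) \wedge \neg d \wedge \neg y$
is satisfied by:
  {d: False, y: False}


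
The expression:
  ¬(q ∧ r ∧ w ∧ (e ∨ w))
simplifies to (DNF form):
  ¬q ∨ ¬r ∨ ¬w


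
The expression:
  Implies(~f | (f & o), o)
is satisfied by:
  {o: True, f: True}
  {o: True, f: False}
  {f: True, o: False}


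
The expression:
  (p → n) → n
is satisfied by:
  {n: True, p: True}
  {n: True, p: False}
  {p: True, n: False}


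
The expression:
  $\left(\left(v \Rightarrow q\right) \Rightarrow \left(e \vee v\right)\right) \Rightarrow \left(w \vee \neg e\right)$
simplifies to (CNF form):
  $w \vee \neg e$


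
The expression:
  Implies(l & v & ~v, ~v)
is always true.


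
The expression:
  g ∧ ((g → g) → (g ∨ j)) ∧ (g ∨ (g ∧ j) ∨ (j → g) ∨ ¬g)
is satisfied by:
  {g: True}


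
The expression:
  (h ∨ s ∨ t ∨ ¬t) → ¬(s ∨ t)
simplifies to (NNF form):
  ¬s ∧ ¬t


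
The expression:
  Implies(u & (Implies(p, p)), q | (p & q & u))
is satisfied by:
  {q: True, u: False}
  {u: False, q: False}
  {u: True, q: True}


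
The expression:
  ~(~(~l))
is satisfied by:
  {l: False}


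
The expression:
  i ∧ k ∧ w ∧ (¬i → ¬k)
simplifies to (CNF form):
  i ∧ k ∧ w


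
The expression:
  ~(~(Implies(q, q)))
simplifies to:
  True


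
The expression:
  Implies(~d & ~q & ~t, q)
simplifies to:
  d | q | t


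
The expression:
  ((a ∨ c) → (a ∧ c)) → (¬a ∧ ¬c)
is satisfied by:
  {c: False, a: False}
  {a: True, c: False}
  {c: True, a: False}


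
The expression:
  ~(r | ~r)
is never true.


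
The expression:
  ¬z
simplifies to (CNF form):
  ¬z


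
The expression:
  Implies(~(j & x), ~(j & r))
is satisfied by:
  {x: True, r: False, j: False}
  {x: False, r: False, j: False}
  {j: True, x: True, r: False}
  {j: True, x: False, r: False}
  {r: True, x: True, j: False}
  {r: True, x: False, j: False}
  {r: True, j: True, x: True}


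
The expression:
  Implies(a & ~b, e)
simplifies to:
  b | e | ~a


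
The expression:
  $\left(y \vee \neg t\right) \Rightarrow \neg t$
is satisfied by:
  {t: False, y: False}
  {y: True, t: False}
  {t: True, y: False}


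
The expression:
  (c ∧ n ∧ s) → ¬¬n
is always true.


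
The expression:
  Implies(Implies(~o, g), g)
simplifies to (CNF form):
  g | ~o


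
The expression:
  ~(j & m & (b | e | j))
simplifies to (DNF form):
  ~j | ~m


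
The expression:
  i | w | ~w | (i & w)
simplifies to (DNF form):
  True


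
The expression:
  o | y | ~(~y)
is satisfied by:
  {y: True, o: True}
  {y: True, o: False}
  {o: True, y: False}


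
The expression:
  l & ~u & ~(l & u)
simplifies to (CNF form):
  l & ~u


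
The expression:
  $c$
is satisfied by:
  {c: True}


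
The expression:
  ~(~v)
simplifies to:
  v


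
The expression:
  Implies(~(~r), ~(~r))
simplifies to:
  True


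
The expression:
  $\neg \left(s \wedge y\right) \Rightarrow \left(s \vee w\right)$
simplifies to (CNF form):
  $s \vee w$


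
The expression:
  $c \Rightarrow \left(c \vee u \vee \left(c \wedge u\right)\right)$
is always true.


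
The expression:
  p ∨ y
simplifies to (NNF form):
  p ∨ y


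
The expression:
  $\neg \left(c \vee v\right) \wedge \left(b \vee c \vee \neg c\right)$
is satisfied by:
  {v: False, c: False}


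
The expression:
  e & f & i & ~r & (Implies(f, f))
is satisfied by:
  {i: True, e: True, f: True, r: False}


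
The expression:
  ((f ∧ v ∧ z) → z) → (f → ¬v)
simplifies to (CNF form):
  ¬f ∨ ¬v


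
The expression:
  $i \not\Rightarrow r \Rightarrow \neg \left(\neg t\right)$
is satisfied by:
  {r: True, t: True, i: False}
  {r: True, t: False, i: False}
  {t: True, r: False, i: False}
  {r: False, t: False, i: False}
  {r: True, i: True, t: True}
  {r: True, i: True, t: False}
  {i: True, t: True, r: False}


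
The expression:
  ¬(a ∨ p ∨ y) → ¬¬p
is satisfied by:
  {a: True, y: True, p: True}
  {a: True, y: True, p: False}
  {a: True, p: True, y: False}
  {a: True, p: False, y: False}
  {y: True, p: True, a: False}
  {y: True, p: False, a: False}
  {p: True, y: False, a: False}


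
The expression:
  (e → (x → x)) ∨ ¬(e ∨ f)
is always true.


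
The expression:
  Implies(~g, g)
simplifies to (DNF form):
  g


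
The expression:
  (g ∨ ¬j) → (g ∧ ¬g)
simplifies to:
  j ∧ ¬g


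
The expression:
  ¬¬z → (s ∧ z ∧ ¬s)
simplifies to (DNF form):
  ¬z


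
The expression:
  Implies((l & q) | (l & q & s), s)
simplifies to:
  s | ~l | ~q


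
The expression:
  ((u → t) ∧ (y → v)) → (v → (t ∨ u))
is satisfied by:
  {t: True, u: True, v: False}
  {t: True, v: False, u: False}
  {u: True, v: False, t: False}
  {u: False, v: False, t: False}
  {t: True, u: True, v: True}
  {t: True, v: True, u: False}
  {u: True, v: True, t: False}


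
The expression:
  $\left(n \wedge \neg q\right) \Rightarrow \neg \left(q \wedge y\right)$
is always true.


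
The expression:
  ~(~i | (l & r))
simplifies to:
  i & (~l | ~r)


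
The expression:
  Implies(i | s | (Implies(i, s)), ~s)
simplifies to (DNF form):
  ~s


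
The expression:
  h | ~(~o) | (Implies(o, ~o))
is always true.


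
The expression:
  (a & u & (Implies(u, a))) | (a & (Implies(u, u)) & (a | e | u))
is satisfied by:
  {a: True}


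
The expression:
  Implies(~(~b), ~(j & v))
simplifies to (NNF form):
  ~b | ~j | ~v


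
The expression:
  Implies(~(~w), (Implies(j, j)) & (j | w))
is always true.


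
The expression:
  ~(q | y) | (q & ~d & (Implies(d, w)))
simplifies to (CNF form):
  (q | ~q) & (q | ~y) & (~d | ~q) & (~d | ~y)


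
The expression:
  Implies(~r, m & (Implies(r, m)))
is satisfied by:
  {r: True, m: True}
  {r: True, m: False}
  {m: True, r: False}


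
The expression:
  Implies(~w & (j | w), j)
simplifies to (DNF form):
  True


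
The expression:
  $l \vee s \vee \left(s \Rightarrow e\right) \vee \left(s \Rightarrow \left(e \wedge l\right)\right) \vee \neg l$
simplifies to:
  $\text{True}$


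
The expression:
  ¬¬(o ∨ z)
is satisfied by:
  {o: True, z: True}
  {o: True, z: False}
  {z: True, o: False}


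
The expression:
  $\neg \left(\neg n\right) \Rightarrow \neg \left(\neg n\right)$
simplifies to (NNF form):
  $\text{True}$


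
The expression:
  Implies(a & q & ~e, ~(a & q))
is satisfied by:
  {e: True, q: False, a: False}
  {e: False, q: False, a: False}
  {a: True, e: True, q: False}
  {a: True, e: False, q: False}
  {q: True, e: True, a: False}
  {q: True, e: False, a: False}
  {q: True, a: True, e: True}


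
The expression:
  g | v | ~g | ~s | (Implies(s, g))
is always true.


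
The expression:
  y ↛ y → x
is always true.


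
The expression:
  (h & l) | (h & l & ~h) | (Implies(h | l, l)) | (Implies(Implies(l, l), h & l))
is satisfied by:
  {l: True, h: False}
  {h: False, l: False}
  {h: True, l: True}


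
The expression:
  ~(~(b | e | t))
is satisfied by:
  {b: True, t: True, e: True}
  {b: True, t: True, e: False}
  {b: True, e: True, t: False}
  {b: True, e: False, t: False}
  {t: True, e: True, b: False}
  {t: True, e: False, b: False}
  {e: True, t: False, b: False}


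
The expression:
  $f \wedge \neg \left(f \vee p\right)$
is never true.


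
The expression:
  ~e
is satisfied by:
  {e: False}


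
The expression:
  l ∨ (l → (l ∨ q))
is always true.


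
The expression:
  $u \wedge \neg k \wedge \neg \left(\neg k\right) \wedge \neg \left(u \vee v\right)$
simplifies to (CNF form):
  $\text{False}$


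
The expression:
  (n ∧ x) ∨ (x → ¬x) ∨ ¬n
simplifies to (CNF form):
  True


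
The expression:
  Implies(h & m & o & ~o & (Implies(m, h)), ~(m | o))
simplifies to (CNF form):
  True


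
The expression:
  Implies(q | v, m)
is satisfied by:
  {m: True, q: False, v: False}
  {m: True, v: True, q: False}
  {m: True, q: True, v: False}
  {m: True, v: True, q: True}
  {v: False, q: False, m: False}


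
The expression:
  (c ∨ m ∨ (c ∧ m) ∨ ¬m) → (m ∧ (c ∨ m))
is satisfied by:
  {m: True}


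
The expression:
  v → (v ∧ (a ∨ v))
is always true.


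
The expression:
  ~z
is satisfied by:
  {z: False}


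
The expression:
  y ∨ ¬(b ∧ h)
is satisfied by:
  {y: True, h: False, b: False}
  {h: False, b: False, y: False}
  {y: True, b: True, h: False}
  {b: True, h: False, y: False}
  {y: True, h: True, b: False}
  {h: True, y: False, b: False}
  {y: True, b: True, h: True}


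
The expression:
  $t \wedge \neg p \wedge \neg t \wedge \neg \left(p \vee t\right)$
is never true.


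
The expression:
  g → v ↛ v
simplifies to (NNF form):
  ¬g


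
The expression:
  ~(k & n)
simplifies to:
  ~k | ~n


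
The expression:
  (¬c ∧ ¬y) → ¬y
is always true.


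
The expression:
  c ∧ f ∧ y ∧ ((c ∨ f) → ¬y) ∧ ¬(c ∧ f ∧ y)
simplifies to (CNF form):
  False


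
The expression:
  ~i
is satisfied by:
  {i: False}


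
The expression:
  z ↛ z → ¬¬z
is always true.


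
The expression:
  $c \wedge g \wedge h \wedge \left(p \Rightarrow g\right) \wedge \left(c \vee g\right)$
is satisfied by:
  {h: True, c: True, g: True}


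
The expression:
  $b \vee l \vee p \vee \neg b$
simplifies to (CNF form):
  $\text{True}$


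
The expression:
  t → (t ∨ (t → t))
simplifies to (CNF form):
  True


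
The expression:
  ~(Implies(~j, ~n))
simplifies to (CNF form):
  n & ~j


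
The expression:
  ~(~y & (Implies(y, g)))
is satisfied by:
  {y: True}


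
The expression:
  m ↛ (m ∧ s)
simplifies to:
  m ∧ ¬s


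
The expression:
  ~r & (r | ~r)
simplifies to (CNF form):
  ~r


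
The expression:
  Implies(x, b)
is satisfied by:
  {b: True, x: False}
  {x: False, b: False}
  {x: True, b: True}


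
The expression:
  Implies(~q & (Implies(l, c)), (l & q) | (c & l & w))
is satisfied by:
  {q: True, l: True, w: True, c: False}
  {q: True, l: True, c: False, w: False}
  {q: True, l: True, w: True, c: True}
  {q: True, l: True, c: True, w: False}
  {q: True, w: True, c: False, l: False}
  {q: True, c: False, w: False, l: False}
  {q: True, w: True, c: True, l: False}
  {q: True, c: True, w: False, l: False}
  {w: True, l: True, c: False, q: False}
  {l: True, c: False, w: False, q: False}
  {w: True, l: True, c: True, q: False}


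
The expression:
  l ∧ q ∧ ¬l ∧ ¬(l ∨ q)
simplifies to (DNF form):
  False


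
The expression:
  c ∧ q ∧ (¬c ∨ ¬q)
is never true.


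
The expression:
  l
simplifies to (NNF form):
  l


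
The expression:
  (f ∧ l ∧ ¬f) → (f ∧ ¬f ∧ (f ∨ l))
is always true.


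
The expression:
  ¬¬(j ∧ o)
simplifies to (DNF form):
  j ∧ o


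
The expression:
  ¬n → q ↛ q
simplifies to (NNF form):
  n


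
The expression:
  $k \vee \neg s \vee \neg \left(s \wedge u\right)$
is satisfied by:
  {k: True, s: False, u: False}
  {s: False, u: False, k: False}
  {k: True, u: True, s: False}
  {u: True, s: False, k: False}
  {k: True, s: True, u: False}
  {s: True, k: False, u: False}
  {k: True, u: True, s: True}


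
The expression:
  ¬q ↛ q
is always true.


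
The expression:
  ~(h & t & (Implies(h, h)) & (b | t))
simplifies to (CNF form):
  ~h | ~t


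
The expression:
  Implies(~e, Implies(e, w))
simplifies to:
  True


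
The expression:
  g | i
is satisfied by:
  {i: True, g: True}
  {i: True, g: False}
  {g: True, i: False}


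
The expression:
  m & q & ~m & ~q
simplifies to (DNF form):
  False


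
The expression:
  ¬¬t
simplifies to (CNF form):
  t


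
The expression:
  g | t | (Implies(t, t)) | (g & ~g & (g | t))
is always true.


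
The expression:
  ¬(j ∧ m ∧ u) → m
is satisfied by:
  {m: True}


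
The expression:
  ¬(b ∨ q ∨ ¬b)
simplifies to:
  False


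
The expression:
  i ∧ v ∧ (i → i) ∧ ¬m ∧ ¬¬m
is never true.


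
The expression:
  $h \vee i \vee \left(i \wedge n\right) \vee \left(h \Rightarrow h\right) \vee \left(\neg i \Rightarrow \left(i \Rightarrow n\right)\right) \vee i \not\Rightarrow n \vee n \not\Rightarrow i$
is always true.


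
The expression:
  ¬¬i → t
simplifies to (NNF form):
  t ∨ ¬i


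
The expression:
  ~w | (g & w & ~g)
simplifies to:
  ~w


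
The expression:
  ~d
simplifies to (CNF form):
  ~d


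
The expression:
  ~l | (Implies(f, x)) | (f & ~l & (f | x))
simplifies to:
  x | ~f | ~l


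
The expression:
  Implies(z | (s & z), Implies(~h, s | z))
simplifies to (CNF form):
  True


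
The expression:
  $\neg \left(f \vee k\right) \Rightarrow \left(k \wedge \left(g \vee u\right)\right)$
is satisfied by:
  {k: True, f: True}
  {k: True, f: False}
  {f: True, k: False}


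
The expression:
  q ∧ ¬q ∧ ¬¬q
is never true.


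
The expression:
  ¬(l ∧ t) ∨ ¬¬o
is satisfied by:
  {o: True, l: False, t: False}
  {l: False, t: False, o: False}
  {o: True, t: True, l: False}
  {t: True, l: False, o: False}
  {o: True, l: True, t: False}
  {l: True, o: False, t: False}
  {o: True, t: True, l: True}


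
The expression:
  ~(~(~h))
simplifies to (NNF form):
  ~h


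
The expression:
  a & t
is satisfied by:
  {t: True, a: True}


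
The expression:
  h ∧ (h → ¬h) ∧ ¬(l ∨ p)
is never true.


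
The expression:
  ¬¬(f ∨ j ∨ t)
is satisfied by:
  {t: True, f: True, j: True}
  {t: True, f: True, j: False}
  {t: True, j: True, f: False}
  {t: True, j: False, f: False}
  {f: True, j: True, t: False}
  {f: True, j: False, t: False}
  {j: True, f: False, t: False}


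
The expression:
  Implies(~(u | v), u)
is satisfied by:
  {v: True, u: True}
  {v: True, u: False}
  {u: True, v: False}


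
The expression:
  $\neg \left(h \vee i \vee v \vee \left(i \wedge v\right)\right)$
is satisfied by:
  {v: False, h: False, i: False}


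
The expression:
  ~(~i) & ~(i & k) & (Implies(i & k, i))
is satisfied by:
  {i: True, k: False}


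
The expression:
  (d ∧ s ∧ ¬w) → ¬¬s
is always true.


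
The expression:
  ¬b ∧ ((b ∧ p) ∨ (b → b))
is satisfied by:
  {b: False}


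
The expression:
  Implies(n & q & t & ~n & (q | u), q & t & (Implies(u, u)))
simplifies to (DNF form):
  True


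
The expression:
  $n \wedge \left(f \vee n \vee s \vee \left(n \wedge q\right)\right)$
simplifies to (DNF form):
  $n$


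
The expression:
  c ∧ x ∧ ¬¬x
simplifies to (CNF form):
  c ∧ x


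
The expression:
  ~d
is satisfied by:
  {d: False}


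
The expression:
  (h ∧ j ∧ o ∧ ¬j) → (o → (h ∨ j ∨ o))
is always true.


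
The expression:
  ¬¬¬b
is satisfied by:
  {b: False}


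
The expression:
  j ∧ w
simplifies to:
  j ∧ w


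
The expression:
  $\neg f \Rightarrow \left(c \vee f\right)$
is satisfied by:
  {c: True, f: True}
  {c: True, f: False}
  {f: True, c: False}


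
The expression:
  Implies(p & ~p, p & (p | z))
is always true.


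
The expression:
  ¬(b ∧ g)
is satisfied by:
  {g: False, b: False}
  {b: True, g: False}
  {g: True, b: False}


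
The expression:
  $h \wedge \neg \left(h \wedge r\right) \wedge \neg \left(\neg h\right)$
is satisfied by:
  {h: True, r: False}


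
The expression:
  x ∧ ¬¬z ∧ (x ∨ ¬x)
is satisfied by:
  {z: True, x: True}


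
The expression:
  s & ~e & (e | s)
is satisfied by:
  {s: True, e: False}


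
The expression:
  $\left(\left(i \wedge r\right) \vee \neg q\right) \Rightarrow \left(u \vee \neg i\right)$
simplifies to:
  $u \vee \left(q \wedge \neg r\right) \vee \neg i$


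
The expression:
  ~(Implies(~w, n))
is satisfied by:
  {n: False, w: False}


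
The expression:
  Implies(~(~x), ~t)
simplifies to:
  ~t | ~x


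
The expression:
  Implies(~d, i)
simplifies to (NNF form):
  d | i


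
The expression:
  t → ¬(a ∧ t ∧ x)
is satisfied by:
  {x: False, t: False, a: False}
  {a: True, x: False, t: False}
  {t: True, x: False, a: False}
  {a: True, t: True, x: False}
  {x: True, a: False, t: False}
  {a: True, x: True, t: False}
  {t: True, x: True, a: False}


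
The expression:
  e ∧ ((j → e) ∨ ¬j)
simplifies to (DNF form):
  e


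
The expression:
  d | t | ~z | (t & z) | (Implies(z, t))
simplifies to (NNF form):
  d | t | ~z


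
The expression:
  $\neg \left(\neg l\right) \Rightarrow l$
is always true.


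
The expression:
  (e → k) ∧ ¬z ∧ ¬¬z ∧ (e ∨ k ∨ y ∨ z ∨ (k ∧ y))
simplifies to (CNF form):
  False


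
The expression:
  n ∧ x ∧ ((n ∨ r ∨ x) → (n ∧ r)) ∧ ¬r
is never true.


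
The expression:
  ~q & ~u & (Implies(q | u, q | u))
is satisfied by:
  {q: False, u: False}


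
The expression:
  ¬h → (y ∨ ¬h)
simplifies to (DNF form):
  True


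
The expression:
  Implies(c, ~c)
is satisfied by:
  {c: False}


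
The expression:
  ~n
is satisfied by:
  {n: False}


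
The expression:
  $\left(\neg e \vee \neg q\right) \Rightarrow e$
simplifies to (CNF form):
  $e$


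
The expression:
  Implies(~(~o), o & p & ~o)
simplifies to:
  ~o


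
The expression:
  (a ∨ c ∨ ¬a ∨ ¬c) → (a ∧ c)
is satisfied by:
  {a: True, c: True}


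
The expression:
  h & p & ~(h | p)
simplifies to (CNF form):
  False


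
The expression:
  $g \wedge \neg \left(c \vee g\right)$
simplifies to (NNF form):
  $\text{False}$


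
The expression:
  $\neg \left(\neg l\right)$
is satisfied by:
  {l: True}


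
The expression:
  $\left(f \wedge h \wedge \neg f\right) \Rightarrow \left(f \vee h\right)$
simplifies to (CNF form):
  $\text{True}$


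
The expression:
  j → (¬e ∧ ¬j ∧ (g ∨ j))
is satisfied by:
  {j: False}


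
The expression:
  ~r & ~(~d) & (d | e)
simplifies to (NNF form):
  d & ~r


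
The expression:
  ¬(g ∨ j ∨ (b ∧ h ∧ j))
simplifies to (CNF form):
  ¬g ∧ ¬j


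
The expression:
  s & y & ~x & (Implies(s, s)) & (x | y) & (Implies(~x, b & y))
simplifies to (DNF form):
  b & s & y & ~x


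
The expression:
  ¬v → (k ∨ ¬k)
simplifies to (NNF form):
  True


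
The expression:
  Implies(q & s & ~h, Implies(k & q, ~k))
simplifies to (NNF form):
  h | ~k | ~q | ~s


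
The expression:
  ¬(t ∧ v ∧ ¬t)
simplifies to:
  True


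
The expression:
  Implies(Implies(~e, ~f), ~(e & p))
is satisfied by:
  {p: False, e: False}
  {e: True, p: False}
  {p: True, e: False}


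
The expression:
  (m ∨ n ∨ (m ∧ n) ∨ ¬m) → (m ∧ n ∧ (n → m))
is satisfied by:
  {m: True, n: True}


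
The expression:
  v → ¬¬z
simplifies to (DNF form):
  z ∨ ¬v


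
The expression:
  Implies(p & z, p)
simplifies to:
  True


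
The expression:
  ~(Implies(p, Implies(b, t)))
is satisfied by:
  {p: True, b: True, t: False}


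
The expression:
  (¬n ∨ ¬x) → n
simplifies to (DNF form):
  n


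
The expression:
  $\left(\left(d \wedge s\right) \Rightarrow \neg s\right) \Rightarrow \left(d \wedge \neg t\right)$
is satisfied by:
  {d: True, s: True, t: False}
  {d: True, s: False, t: False}
  {d: True, t: True, s: True}


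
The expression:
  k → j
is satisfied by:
  {j: True, k: False}
  {k: False, j: False}
  {k: True, j: True}


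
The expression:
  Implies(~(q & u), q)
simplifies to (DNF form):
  q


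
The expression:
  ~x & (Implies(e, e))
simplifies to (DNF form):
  ~x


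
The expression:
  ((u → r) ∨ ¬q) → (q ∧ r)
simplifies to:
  q ∧ (r ∨ u)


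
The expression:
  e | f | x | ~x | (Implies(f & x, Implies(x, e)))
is always true.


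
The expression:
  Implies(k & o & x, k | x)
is always true.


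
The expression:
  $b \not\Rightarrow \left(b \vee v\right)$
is never true.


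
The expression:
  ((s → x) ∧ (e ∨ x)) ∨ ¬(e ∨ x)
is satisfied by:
  {x: True, s: False, e: False}
  {s: False, e: False, x: False}
  {x: True, e: True, s: False}
  {e: True, s: False, x: False}
  {x: True, s: True, e: False}
  {s: True, x: False, e: False}
  {x: True, e: True, s: True}


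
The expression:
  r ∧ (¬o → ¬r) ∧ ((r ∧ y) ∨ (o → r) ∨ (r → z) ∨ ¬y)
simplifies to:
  o ∧ r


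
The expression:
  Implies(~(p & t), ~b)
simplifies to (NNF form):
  ~b | (p & t)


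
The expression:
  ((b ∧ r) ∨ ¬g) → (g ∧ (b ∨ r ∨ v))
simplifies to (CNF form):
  g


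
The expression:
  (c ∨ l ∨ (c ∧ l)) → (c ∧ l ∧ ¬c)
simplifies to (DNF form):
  ¬c ∧ ¬l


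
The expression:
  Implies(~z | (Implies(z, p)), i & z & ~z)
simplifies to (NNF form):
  z & ~p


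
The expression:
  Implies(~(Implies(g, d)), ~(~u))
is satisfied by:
  {d: True, u: True, g: False}
  {d: True, g: False, u: False}
  {u: True, g: False, d: False}
  {u: False, g: False, d: False}
  {d: True, u: True, g: True}
  {d: True, g: True, u: False}
  {u: True, g: True, d: False}


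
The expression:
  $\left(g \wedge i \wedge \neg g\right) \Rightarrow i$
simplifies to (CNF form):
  $\text{True}$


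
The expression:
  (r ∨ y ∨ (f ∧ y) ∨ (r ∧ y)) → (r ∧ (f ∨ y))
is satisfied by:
  {f: True, y: False, r: False}
  {f: False, y: False, r: False}
  {r: True, f: True, y: False}
  {y: True, r: True, f: True}
  {y: True, r: True, f: False}


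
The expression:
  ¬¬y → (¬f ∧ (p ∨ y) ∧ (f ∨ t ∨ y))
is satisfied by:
  {y: False, f: False}
  {f: True, y: False}
  {y: True, f: False}


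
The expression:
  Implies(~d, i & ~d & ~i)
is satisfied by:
  {d: True}


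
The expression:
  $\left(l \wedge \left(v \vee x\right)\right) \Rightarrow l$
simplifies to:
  $\text{True}$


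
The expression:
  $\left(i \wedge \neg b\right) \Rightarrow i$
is always true.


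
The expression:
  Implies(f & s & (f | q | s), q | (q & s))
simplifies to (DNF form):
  q | ~f | ~s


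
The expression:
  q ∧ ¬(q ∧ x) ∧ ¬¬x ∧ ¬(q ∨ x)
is never true.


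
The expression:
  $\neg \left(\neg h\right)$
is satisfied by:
  {h: True}


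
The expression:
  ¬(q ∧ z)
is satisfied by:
  {q: False, z: False}
  {z: True, q: False}
  {q: True, z: False}


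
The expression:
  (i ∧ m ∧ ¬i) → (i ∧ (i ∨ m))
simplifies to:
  True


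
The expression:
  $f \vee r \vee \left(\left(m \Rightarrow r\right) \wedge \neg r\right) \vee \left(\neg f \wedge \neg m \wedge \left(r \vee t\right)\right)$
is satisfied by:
  {r: True, f: True, m: False}
  {r: True, f: False, m: False}
  {f: True, r: False, m: False}
  {r: False, f: False, m: False}
  {r: True, m: True, f: True}
  {r: True, m: True, f: False}
  {m: True, f: True, r: False}


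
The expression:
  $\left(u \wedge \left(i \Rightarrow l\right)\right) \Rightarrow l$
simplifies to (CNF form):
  $i \vee l \vee \neg u$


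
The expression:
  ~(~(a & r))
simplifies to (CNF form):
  a & r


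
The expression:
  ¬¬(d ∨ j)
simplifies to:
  d ∨ j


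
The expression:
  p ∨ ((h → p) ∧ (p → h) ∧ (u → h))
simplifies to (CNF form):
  (p ∨ ¬h) ∧ (p ∨ ¬u)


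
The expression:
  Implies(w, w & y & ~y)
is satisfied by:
  {w: False}


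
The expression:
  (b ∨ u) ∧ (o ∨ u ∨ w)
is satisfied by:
  {b: True, u: True, w: True, o: True}
  {b: True, u: True, w: True, o: False}
  {b: True, u: True, o: True, w: False}
  {b: True, u: True, o: False, w: False}
  {u: True, w: True, o: True, b: False}
  {u: True, w: True, o: False, b: False}
  {u: True, w: False, o: True, b: False}
  {u: True, w: False, o: False, b: False}
  {b: True, w: True, o: True, u: False}
  {b: True, w: True, o: False, u: False}
  {b: True, o: True, w: False, u: False}


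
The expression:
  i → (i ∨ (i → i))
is always true.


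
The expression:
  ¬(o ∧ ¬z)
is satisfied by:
  {z: True, o: False}
  {o: False, z: False}
  {o: True, z: True}


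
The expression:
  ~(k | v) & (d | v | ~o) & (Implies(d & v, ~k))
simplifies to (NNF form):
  ~k & ~v & (d | ~o)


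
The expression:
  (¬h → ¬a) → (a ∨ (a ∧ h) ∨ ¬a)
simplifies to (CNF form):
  True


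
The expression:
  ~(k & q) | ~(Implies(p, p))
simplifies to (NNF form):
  ~k | ~q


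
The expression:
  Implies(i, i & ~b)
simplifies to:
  ~b | ~i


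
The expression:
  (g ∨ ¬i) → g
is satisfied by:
  {i: True, g: True}
  {i: True, g: False}
  {g: True, i: False}


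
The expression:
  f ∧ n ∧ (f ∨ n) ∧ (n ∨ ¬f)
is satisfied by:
  {f: True, n: True}


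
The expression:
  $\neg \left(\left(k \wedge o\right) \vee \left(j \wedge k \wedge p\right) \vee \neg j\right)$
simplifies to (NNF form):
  $j \wedge \left(\neg k \vee \neg o\right) \wedge \left(\neg k \vee \neg p\right)$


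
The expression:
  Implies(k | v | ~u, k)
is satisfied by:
  {k: True, u: True, v: False}
  {k: True, v: False, u: False}
  {k: True, u: True, v: True}
  {k: True, v: True, u: False}
  {u: True, v: False, k: False}


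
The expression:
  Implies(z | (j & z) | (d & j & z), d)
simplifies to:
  d | ~z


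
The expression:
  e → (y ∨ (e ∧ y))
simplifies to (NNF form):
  y ∨ ¬e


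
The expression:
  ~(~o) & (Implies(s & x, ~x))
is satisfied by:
  {o: True, s: False, x: False}
  {o: True, x: True, s: False}
  {o: True, s: True, x: False}


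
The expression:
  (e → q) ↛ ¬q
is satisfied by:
  {q: True}


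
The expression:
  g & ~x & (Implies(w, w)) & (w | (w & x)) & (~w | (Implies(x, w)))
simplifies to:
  g & w & ~x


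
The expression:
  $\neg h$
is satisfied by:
  {h: False}


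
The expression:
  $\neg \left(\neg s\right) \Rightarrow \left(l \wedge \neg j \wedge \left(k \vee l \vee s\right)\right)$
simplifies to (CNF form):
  $\left(l \vee \neg s\right) \wedge \left(\neg j \vee \neg s\right)$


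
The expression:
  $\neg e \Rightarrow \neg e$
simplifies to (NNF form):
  $\text{True}$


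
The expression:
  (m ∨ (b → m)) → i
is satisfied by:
  {i: True, b: True, m: False}
  {i: True, m: False, b: False}
  {i: True, b: True, m: True}
  {i: True, m: True, b: False}
  {b: True, m: False, i: False}


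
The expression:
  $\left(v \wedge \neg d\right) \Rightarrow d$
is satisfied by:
  {d: True, v: False}
  {v: False, d: False}
  {v: True, d: True}


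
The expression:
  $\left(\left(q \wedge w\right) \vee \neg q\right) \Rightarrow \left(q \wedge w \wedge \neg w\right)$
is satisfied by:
  {q: True, w: False}


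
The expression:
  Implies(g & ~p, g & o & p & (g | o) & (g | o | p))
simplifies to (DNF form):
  p | ~g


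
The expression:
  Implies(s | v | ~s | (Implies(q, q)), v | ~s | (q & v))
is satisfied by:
  {v: True, s: False}
  {s: False, v: False}
  {s: True, v: True}


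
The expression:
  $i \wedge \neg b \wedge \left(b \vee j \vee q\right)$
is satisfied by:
  {i: True, q: True, j: True, b: False}
  {i: True, q: True, j: False, b: False}
  {i: True, j: True, q: False, b: False}


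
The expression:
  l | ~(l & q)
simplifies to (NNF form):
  True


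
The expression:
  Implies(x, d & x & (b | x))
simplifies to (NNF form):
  d | ~x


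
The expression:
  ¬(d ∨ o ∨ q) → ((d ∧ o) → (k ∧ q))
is always true.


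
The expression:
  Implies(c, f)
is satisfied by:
  {f: True, c: False}
  {c: False, f: False}
  {c: True, f: True}


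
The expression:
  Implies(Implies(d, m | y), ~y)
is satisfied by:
  {y: False}


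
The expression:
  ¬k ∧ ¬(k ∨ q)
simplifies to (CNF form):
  ¬k ∧ ¬q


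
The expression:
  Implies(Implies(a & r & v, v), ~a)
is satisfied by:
  {a: False}


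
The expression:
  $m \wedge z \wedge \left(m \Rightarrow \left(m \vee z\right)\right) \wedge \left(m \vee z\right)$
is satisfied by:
  {z: True, m: True}


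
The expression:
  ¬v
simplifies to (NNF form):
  ¬v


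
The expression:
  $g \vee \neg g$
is always true.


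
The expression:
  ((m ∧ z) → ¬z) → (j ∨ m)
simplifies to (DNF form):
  j ∨ m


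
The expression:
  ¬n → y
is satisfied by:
  {n: True, y: True}
  {n: True, y: False}
  {y: True, n: False}


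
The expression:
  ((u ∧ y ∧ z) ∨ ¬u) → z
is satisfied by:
  {z: True, u: True}
  {z: True, u: False}
  {u: True, z: False}


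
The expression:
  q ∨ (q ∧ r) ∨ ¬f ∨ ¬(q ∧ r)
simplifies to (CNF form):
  True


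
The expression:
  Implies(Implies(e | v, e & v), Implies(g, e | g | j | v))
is always true.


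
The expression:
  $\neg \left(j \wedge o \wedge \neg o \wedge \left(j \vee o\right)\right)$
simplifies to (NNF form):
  $\text{True}$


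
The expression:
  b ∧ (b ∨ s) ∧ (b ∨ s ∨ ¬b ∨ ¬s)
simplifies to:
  b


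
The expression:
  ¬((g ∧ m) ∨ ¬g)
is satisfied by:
  {g: True, m: False}


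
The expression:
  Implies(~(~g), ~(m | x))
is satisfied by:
  {m: False, g: False, x: False}
  {x: True, m: False, g: False}
  {m: True, x: False, g: False}
  {x: True, m: True, g: False}
  {g: True, x: False, m: False}


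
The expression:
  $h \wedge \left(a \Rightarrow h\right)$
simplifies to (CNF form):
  $h$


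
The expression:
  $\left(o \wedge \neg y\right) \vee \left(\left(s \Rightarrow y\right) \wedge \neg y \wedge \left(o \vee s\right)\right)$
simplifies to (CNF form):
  $o \wedge \neg y$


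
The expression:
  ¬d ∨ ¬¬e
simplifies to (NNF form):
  e ∨ ¬d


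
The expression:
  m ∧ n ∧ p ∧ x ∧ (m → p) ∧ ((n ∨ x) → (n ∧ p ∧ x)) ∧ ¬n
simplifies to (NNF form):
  False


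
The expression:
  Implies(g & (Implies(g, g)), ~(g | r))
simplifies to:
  ~g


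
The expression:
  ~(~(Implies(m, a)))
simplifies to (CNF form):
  a | ~m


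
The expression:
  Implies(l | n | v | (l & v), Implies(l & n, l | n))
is always true.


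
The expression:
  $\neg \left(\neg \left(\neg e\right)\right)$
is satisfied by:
  {e: False}


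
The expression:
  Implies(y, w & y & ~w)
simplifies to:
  ~y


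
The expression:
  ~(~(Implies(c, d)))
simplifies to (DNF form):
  d | ~c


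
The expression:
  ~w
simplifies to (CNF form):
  ~w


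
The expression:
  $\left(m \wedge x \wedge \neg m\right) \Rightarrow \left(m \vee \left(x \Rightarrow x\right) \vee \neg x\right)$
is always true.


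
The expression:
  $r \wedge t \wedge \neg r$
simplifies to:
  $\text{False}$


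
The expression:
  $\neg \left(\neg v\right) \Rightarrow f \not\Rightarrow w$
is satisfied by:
  {f: True, v: False, w: False}
  {f: False, v: False, w: False}
  {w: True, f: True, v: False}
  {w: True, f: False, v: False}
  {v: True, f: True, w: False}


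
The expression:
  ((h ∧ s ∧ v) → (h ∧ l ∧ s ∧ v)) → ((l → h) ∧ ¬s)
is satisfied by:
  {h: True, v: True, s: False, l: False}
  {h: True, v: False, s: False, l: False}
  {v: True, h: False, s: False, l: False}
  {h: False, v: False, s: False, l: False}
  {h: True, l: True, v: True, s: False}
  {h: True, l: True, v: False, s: False}
  {h: True, s: True, v: True, l: False}


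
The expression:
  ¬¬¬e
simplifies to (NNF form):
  ¬e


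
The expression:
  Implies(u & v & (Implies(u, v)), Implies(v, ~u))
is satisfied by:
  {u: False, v: False}
  {v: True, u: False}
  {u: True, v: False}


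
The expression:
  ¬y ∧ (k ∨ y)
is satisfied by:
  {k: True, y: False}


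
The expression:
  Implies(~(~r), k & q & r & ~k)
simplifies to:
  ~r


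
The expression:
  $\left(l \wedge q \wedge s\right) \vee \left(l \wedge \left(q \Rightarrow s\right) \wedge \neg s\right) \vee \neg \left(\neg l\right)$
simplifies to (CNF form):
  $l$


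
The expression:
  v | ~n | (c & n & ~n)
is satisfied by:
  {v: True, n: False}
  {n: False, v: False}
  {n: True, v: True}


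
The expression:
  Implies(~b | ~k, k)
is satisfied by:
  {k: True}


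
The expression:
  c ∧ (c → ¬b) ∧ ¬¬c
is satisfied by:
  {c: True, b: False}


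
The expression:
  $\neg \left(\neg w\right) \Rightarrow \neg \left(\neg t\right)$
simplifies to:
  $t \vee \neg w$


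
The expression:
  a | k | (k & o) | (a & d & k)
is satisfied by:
  {a: True, k: True}
  {a: True, k: False}
  {k: True, a: False}


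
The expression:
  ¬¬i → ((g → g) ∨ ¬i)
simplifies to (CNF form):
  True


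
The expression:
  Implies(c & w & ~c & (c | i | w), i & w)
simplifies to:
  True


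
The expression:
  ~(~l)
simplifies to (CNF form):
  l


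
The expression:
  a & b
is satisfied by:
  {a: True, b: True}


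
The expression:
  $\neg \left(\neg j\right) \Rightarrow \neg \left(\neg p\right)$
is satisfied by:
  {p: True, j: False}
  {j: False, p: False}
  {j: True, p: True}


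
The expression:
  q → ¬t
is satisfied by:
  {t: False, q: False}
  {q: True, t: False}
  {t: True, q: False}


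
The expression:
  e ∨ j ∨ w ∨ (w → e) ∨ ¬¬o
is always true.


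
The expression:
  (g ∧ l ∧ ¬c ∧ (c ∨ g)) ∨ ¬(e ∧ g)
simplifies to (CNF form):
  (l ∨ ¬e ∨ ¬g) ∧ (¬c ∨ ¬e ∨ ¬g)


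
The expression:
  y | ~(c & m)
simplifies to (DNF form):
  y | ~c | ~m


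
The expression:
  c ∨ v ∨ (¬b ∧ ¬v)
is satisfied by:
  {c: True, v: True, b: False}
  {c: True, v: False, b: False}
  {v: True, c: False, b: False}
  {c: False, v: False, b: False}
  {c: True, b: True, v: True}
  {c: True, b: True, v: False}
  {b: True, v: True, c: False}


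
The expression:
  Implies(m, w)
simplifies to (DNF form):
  w | ~m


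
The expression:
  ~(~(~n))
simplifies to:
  ~n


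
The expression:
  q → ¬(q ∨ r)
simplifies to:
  ¬q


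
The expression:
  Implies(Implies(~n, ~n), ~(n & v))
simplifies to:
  ~n | ~v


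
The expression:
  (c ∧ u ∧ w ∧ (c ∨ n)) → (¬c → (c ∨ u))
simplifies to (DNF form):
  True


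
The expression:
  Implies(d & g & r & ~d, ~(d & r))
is always true.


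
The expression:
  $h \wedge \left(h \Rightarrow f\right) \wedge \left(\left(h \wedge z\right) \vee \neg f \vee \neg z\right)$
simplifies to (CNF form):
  $f \wedge h$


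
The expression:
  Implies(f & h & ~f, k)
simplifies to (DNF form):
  True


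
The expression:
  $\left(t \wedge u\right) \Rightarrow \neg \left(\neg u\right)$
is always true.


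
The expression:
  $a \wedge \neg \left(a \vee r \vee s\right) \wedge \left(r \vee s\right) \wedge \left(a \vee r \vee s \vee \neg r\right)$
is never true.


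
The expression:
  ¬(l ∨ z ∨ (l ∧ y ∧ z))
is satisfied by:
  {z: False, l: False}


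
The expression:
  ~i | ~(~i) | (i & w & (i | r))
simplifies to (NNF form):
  True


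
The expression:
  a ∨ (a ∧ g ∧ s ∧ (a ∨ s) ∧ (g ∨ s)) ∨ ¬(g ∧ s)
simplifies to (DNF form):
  a ∨ ¬g ∨ ¬s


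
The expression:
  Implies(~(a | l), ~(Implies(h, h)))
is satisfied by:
  {a: True, l: True}
  {a: True, l: False}
  {l: True, a: False}


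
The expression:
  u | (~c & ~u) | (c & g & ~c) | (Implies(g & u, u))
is always true.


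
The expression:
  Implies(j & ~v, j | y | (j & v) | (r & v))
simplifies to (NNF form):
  True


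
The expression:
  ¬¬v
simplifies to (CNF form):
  v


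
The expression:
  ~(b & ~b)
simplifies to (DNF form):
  True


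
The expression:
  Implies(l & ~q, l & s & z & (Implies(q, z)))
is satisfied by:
  {q: True, s: True, z: True, l: False}
  {q: True, s: True, z: False, l: False}
  {q: True, z: True, l: False, s: False}
  {q: True, z: False, l: False, s: False}
  {s: True, z: True, l: False, q: False}
  {s: True, z: False, l: False, q: False}
  {z: True, s: False, l: False, q: False}
  {z: False, s: False, l: False, q: False}
  {q: True, s: True, l: True, z: True}
  {q: True, s: True, l: True, z: False}
  {q: True, l: True, z: True, s: False}
  {q: True, l: True, z: False, s: False}
  {s: True, l: True, z: True, q: False}


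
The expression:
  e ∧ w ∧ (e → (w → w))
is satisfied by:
  {e: True, w: True}


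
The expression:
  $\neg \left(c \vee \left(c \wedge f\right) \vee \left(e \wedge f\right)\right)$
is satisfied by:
  {e: False, c: False, f: False}
  {f: True, e: False, c: False}
  {e: True, f: False, c: False}


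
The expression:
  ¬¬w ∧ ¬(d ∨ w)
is never true.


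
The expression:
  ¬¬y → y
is always true.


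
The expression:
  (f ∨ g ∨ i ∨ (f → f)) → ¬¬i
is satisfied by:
  {i: True}


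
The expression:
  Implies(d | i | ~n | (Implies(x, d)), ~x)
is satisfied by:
  {n: True, i: False, d: False, x: False}
  {n: False, i: False, d: False, x: False}
  {n: True, d: True, i: False, x: False}
  {d: True, n: False, i: False, x: False}
  {n: True, i: True, d: False, x: False}
  {i: True, n: False, d: False, x: False}
  {n: True, d: True, i: True, x: False}
  {d: True, i: True, n: False, x: False}
  {x: True, n: True, i: False, d: False}


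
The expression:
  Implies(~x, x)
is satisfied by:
  {x: True}
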